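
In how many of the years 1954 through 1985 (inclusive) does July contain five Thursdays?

July has 31 days; it has five Thursdays when Thursday falls among the first (month-length − 28) days — i.e. when July 1 is one of Thursday/Wednesday/Tuesday.
July 1 by year: 1954:Thu✓ 1955:Fri 1956:Sun 1957:Mon 1958:Tue✓ 1959:Wed✓ 1960:Fri 1961:Sat 1962:Sun 1963:Mon 1964:Wed✓ 1965:Thu✓ 1966:Fri 1967:Sat 1968:Mon 1969:Tue✓ 1970:Wed✓ 1971:Thu✓ 1972:Sat 1973:Sun 1974:Mon 1975:Tue✓ 1976:Thu✓ 1977:Fri 1978:Sat 1979:Sun 1980:Tue✓ 1981:Wed✓ 1982:Thu✓ 1983:Fri 1984:Sun 1985:Mon
Years with five Thursdays: 1954, 1958, 1959, 1964, 1965, 1969, 1970, 1971, 1975, 1976, 1980, 1981, 1982 → 13.

13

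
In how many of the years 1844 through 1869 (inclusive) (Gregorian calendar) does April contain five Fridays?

7

April has 30 days; it has five Fridays when Friday falls among the first (month-length − 28) days — i.e. when April 1 is one of Friday/Thursday.
April 1 by year: 1844:Mon 1845:Tue 1846:Wed 1847:Thu✓ 1848:Sat 1849:Sun 1850:Mon 1851:Tue 1852:Thu✓ 1853:Fri✓ 1854:Sat 1855:Sun 1856:Tue 1857:Wed 1858:Thu✓ 1859:Fri✓ 1860:Sun 1861:Mon 1862:Tue 1863:Wed 1864:Fri✓ 1865:Sat 1866:Sun 1867:Mon 1868:Wed 1869:Thu✓
Years with five Fridays: 1847, 1852, 1853, 1858, 1859, 1864, 1869 → 7.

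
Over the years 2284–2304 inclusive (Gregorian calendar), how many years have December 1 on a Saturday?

Track December 1's weekday year by year (advancing +1, or +2 across a Feb 29):
  2284: Mon  2285: Tue (+1)  2286: Wed (+1)  2287: Thu (+1)  2288: Sat (+2) ✓
  2289: Sun (+1)  2290: Mon (+1)  2291: Tue (+1)  2292: Thu (+2)  2293: Fri (+1)
  2294: Sat (+1) ✓  2295: Sun (+1)  2296: Tue (+2)  2297: Wed (+1)  2298: Thu (+1)
  2299: Fri (+1)  2300: Sat (+1) ✓  2301: Sun (+1)  2302: Mon (+1)  2303: Tue (+1)
  2304: Thu (+2)
Saturday years: 2288, 2294, 2300 — 3 in total.

3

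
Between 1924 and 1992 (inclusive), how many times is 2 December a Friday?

Track 2 December's weekday year by year (advancing +1, or +2 across a Feb 29):
  1924: Tue  1925: Wed (+1)  1926: Thu (+1)  1927: Fri (+1) ✓  1928: Sun (+2)
  1929: Mon (+1)  1930: Tue (+1)  1931: Wed (+1)  1932: Fri (+2) ✓  1933: Sat (+1)
  1934: Sun (+1)  1935: Mon (+1)  1936: Wed (+2)  1937: Thu (+1)  … (41 more years) …
  1979: Sun (+1)  1980: Tue (+2)  1981: Wed (+1)  1982: Thu (+1)  1983: Fri (+1) ✓
  1984: Sun (+2)  1985: Mon (+1)  1986: Tue (+1)  1987: Wed (+1)  1988: Fri (+2) ✓
  1989: Sat (+1)  1990: Sun (+1)  1991: Mon (+1)  1992: Wed (+2)
Friday years: 1927, 1932, 1938, 1949, 1955, 1960, 1966, 1977, 1983, 1988 — 10 in total.

10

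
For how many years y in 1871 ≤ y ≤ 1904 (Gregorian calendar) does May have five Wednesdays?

May has 31 days; it has five Wednesdays when Wednesday falls among the first (month-length − 28) days — i.e. when May 1 is one of Wednesday/Tuesday/Monday.
May 1 by year: 1871:Mon✓ 1872:Wed✓ 1873:Thu 1874:Fri 1875:Sat 1876:Mon✓ 1877:Tue✓ 1878:Wed✓ 1879:Thu 1880:Sat 1881:Sun 1882:Mon✓ 1883:Tue✓ 1884:Thu 1885:Fri …(4 more)… 1890:Thu 1891:Fri 1892:Sun 1893:Mon✓ 1894:Tue✓ 1895:Wed✓ 1896:Fri 1897:Sat 1898:Sun 1899:Mon✓ 1900:Tue✓ 1901:Wed✓ 1902:Thu 1903:Fri 1904:Sun
Years with five Wednesdays: 1871, 1872, 1876, 1877, 1878, 1882, 1883, 1888, 1889, 1893, 1894, 1895, 1899, 1900, 1901 → 15.

15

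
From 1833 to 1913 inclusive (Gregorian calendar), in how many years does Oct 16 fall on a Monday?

12

Track Oct 16's weekday year by year (advancing +1, or +2 across a Feb 29):
  1833: Wed  1834: Thu (+1)  1835: Fri (+1)  1836: Sun (+2)  1837: Mon (+1) ✓
  1838: Tue (+1)  1839: Wed (+1)  1840: Fri (+2)  1841: Sat (+1)  1842: Sun (+1)
  1843: Mon (+1) ✓  1844: Wed (+2)  1845: Thu (+1)  1846: Fri (+1)  … (53 more years) …
  1900: Tue (+1)  1901: Wed (+1)  1902: Thu (+1)  1903: Fri (+1)  1904: Sun (+2)
  1905: Mon (+1) ✓  1906: Tue (+1)  1907: Wed (+1)  1908: Fri (+2)  1909: Sat (+1)
  1910: Sun (+1)  1911: Mon (+1) ✓  1912: Wed (+2)  1913: Thu (+1)
Monday years: 1837, 1843, 1848, 1854, 1865, 1871, 1876, 1882, 1893, 1899, 1905, 1911 — 12 in total.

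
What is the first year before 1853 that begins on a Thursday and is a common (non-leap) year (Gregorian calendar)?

1846

Jan 1 advances by 2 weekdays after a leap year and by 1 after a common year.
1853: Jan 1 is Saturday.
1852: Thursday (leap)
1851: Wednesday
1850: Tuesday
1849: Monday
1848: Saturday (leap)
1847: Friday
1846: Thursday
1846 begins on a Thursday and is a common year.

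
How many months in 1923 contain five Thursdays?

A month of length L has five Thursdays iff its first Thursday is on day ≤ L−28 (so day 1–3 in a 31-day month, 1–2 in a 30-day month, day 1 in a leap February).
Checking each month of 1923: Jan starts Mon (31d); Feb starts Thu (28d); Mar starts Thu (31d) ✓; Apr starts Sun (30d); May starts Tue (31d) ✓; Jun starts Fri (30d); Jul starts Sun (31d); Aug starts Wed (31d) ✓; Sep starts Sat (30d); Oct starts Mon (31d); Nov starts Thu (30d) ✓; Dec starts Sat (31d).
Five-Thursday months: March, May, August, November → 4.

4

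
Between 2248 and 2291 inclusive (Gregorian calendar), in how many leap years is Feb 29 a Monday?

Leap years in 2248–2291: 11 of them.
Feb 29 weekday advances by 5 (mod 7) from one leap year to the next four years later (or differs when a century non-leap intervenes).
Leap-day weekdays: 2248:Tue 2252:Sun 2256:Fri 2260:Wed 2264:Mon✓ 2268:Sat 2272:Thu 2276:Tue 2280:Sun 2284:Fri 2288:Wed
Monday: 2264 → 1.

1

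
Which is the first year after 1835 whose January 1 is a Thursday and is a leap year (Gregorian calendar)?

Jan 1 advances by 2 weekdays after a leap year and by 1 after a common year.
1835: Jan 1 is Thursday.
1836: Friday (leap)
1837: Sunday
1838: Monday
1839: Tuesday
1840: Wednesday (leap)
1841: Friday
1842: Saturday
1843: Sunday
1844: Monday (leap)
1845: Wednesday
1846: Thursday
1847: Friday
1848: Saturday (leap)
1849: Monday
1850: Tuesday
1851: Wednesday
1852: Thursday (leap)
1852 begins on a Thursday and is a leap year.

1852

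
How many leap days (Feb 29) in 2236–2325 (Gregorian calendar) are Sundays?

Leap years in 2236–2325: 22 of them.
Feb 29 weekday advances by 5 (mod 7) from one leap year to the next four years later (or differs when a century non-leap intervenes).
Leap-day weekdays: 2236:Mon 2240:Sat 2244:Thu 2248:Tue 2252:Sun✓ 2256:Fri 2260:Wed 2264:Mon 2268:Sat 2272:Thu 2276:Tue 2280:Sun✓ 2284:Fri 2288:Wed 2292:Mon 2296:Sat 2304:Mon 2308:Sat 2312:Thu 2316:Tue 2320:Sun✓ 2324:Fri
Sunday: 2252, 2280, 2320 → 3.

3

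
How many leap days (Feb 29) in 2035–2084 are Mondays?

Leap years in 2035–2084: 13 of them.
Feb 29 weekday advances by 5 (mod 7) from one leap year to the next four years later (or differs when a century non-leap intervenes).
Leap-day weekdays: 2036:Fri 2040:Wed 2044:Mon✓ 2048:Sat 2052:Thu 2056:Tue 2060:Sun 2064:Fri 2068:Wed 2072:Mon✓ 2076:Sat 2080:Thu 2084:Tue
Monday: 2044, 2072 → 2.

2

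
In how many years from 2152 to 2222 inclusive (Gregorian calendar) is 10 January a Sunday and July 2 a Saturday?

3

Check each year's weekday for 10 January and July 2:
  2152: Mon/Sun  2153: Wed/Mon  2154: Thu/Tue  2155: Fri/Wed  2156: Sat/Fri  2157: Mon/Sat  2158: Tue/Sun  2159: Wed/Mon  2160: Thu/Wed  2161: Sat/Thu  2162: Sun/Fri  2163: Mon/Sat  2164: Tue/Mon  2165: Thu/Tue  …(43 more)…  2209: Tue/Sun  2210: Wed/Mon  2211: Thu/Tue  2212: Fri/Thu  2213: Sun/Fri  2214: Mon/Sat  2215: Tue/Sun  2216: Wed/Tue  2217: Fri/Wed  2218: Sat/Thu  2219: Sun/Fri  2220: Mon/Sun  2221: Wed/Mon  2222: Thu/Tue
Both conditions hold in: 2168, 2196, 2208 — 3.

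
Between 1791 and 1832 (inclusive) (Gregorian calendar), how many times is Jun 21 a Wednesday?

Track Jun 21's weekday year by year (advancing +1, or +2 across a Feb 29):
  1791: Tue  1792: Thu (+2)  1793: Fri (+1)  1794: Sat (+1)  1795: Sun (+1)
  1796: Tue (+2)  1797: Wed (+1) ✓  1798: Thu (+1)  1799: Fri (+1)  1800: Sat (+1)
  1801: Sun (+1)  1802: Mon (+1)  1803: Tue (+1)  1804: Thu (+2)  … (14 more years) …
  1819: Mon (+1)  1820: Wed (+2) ✓  1821: Thu (+1)  1822: Fri (+1)  1823: Sat (+1)
  1824: Mon (+2)  1825: Tue (+1)  1826: Wed (+1) ✓  1827: Thu (+1)  1828: Sat (+2)
  1829: Sun (+1)  1830: Mon (+1)  1831: Tue (+1)  1832: Thu (+2)
Wednesday years: 1797, 1809, 1815, 1820, 1826 — 5 in total.

5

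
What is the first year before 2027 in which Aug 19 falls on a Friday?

From one year to the next, a fixed date's weekday advances by 1, or by 2 when a Feb 29 lies between the two dates.
2027: August 19 is Thursday.
2026: Wednesday (−1)
2025: Tuesday (−1)
2024: Monday (−1)
2023: Saturday (−2)
2022: Friday (−1)
Aug 19 falls on a Friday in 2022.

2022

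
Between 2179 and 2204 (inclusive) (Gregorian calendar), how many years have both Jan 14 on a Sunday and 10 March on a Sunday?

Check each year's weekday for Jan 14 and 10 March:
  2179: Thu/Wed  2180: Fri/Fri  2181: Sun/Sat  2182: Mon/Sun  2183: Tue/Mon  2184: Wed/Wed  2185: Fri/Thu  2186: Sat/Fri  2187: Sun/Sat  2188: Mon/Mon  2189: Wed/Tue  2190: Thu/Wed  2191: Fri/Thu  2192: Sat/Sat  2193: Mon/Sun  2194: Tue/Mon  2195: Wed/Tue  2196: Thu/Thu  2197: Sat/Fri  2198: Sun/Sat  2199: Mon/Sun  2200: Tue/Mon  2201: Wed/Tue  2202: Thu/Wed  2203: Fri/Thu  2204: Sat/Sat
Both conditions hold in: no year — 0.

0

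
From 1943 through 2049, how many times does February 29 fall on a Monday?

4

Leap years in 1943–2049: 27 of them.
Feb 29 weekday advances by 5 (mod 7) from one leap year to the next four years later (or differs when a century non-leap intervenes).
Leap-day weekdays: 1944:Tue 1948:Sun 1952:Fri 1956:Wed 1960:Mon✓ 1964:Sat 1968:Thu 1972:Tue 1976:Sun 1980:Fri 1984:Wed 1988:Mon✓ 1992:Sat 1996:Thu 2000:Tue 2004:Sun 2008:Fri 2012:Wed 2016:Mon✓ 2020:Sat 2024:Thu 2028:Tue 2032:Sun 2036:Fri 2040:Wed 2044:Mon✓ 2048:Sat
Monday: 1960, 1988, 2016, 2044 → 4.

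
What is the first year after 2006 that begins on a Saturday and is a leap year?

2028

Jan 1 advances by 2 weekdays after a leap year and by 1 after a common year.
2006: Jan 1 is Sunday.
2007: Monday
2008: Tuesday (leap)
2009: Thursday
2010: Friday
2011: Saturday
2012: Sunday (leap)
2013: Tuesday
2014: Wednesday
2015: Thursday
2016: Friday (leap)
2017: Sunday
2018: Monday
2019: Tuesday
2020: Wednesday (leap)
2021: Friday
2022: Saturday
2023: Sunday
2024: Monday (leap)
2025: Wednesday
2026: Thursday
2027: Friday
2028: Saturday (leap)
2028 begins on a Saturday and is a leap year.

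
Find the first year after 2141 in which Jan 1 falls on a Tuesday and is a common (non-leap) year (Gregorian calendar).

2143

Jan 1 advances by 2 weekdays after a leap year and by 1 after a common year.
2141: Jan 1 is Sunday.
2142: Monday
2143: Tuesday
2143 begins on a Tuesday and is a common year.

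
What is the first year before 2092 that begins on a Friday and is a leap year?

2072

Jan 1 advances by 2 weekdays after a leap year and by 1 after a common year.
2092: Jan 1 is Tuesday (leap).
2091: Monday
2090: Sunday
2089: Saturday
2088: Thursday (leap)
2087: Wednesday
2086: Tuesday
2085: Monday
2084: Saturday (leap)
2083: Friday
2082: Thursday
2081: Wednesday
2080: Monday (leap)
2079: Sunday
2078: Saturday
2077: Friday
2076: Wednesday (leap)
2075: Tuesday
2074: Monday
2073: Sunday
2072: Friday (leap)
2072 begins on a Friday and is a leap year.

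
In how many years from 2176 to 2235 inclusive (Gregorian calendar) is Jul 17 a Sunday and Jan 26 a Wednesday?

6

Check each year's weekday for Jul 17 and Jan 26:
  2176: Wed/Fri  2177: Thu/Sun  2178: Fri/Mon  2179: Sat/Tue  2180: Mon/Wed  2181: Tue/Fri  2182: Wed/Sat  2183: Thu/Sun  2184: Sat/Mon  2185: Sun/Wed ✓  2186: Mon/Thu  2187: Tue/Fri  2188: Thu/Sat  2189: Fri/Mon  …(32 more)…  2222: Wed/Sat  2223: Thu/Sun  2224: Sat/Mon  2225: Sun/Wed ✓  2226: Mon/Thu  2227: Tue/Fri  2228: Thu/Sat  2229: Fri/Mon  2230: Sat/Tue  2231: Sun/Wed ✓  2232: Tue/Thu  2233: Wed/Sat  2234: Thu/Sun  2235: Fri/Mon
Both conditions hold in: 2185, 2191, 2203, 2214, 2225, 2231 — 6.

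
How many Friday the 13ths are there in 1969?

1

Check the 13th of each month of 1969: Jan 13: Mon, Feb 13: Thu, Mar 13: Thu, Apr 13: Sun, May 13: Tue, Jun 13: Fri, Jul 13: Sun, Aug 13: Wed, Sep 13: Sat, Oct 13: Mon, Nov 13: Thu, Dec 13: Sat.
Friday occurs in June — 1 month.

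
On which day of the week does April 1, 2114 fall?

January 1, 2114 is a Monday.
April 1 is day 91 of the year, i.e. 90 days after Jan 1.
90 mod 7 = 6, so advance 6 weekdays from Monday: Sunday.

Sunday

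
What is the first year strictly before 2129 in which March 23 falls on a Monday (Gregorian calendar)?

From one year to the next, a fixed date's weekday advances by 1, or by 2 when a Feb 29 lies between the two dates.
2129: March 23 is Wednesday.
2128: Tuesday (−1)
2127: Sunday (−2)
2126: Saturday (−1)
2125: Friday (−1)
2124: Thursday (−1)
2123: Tuesday (−2)
2122: Monday (−1)
March 23 falls on a Monday in 2122.

2122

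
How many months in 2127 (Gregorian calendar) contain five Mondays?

4

A month of length L has five Mondays iff its first Monday is on day ≤ L−28 (so day 1–3 in a 31-day month, 1–2 in a 30-day month, day 1 in a leap February).
Checking each month of 2127: Jan starts Wed (31d); Feb starts Sat (28d); Mar starts Sat (31d) ✓; Apr starts Tue (30d); May starts Thu (31d); Jun starts Sun (30d) ✓; Jul starts Tue (31d); Aug starts Fri (31d); Sep starts Mon (30d) ✓; Oct starts Wed (31d); Nov starts Sat (30d); Dec starts Mon (31d) ✓.
Five-Monday months: March, June, September, December → 4.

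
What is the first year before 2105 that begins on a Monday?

Jan 1 advances by 2 weekdays after a leap year and by 1 after a common year.
2105: Jan 1 is Thursday.
2104: Tuesday (leap)
2103: Monday
2103 begins on a Monday

2103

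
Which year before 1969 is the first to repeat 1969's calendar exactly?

1958

Two years share a calendar iff Jan 1 falls on the same weekday and both are leap or both are common. 1969: Jan 1 is Wednesday, common year.
1968: Jan 1 Monday, leap
1967: Jan 1 Sunday, common
1966: Jan 1 Saturday, common
1965: Jan 1 Friday, common
1964: Jan 1 Wednesday, leap
1963: Jan 1 Tuesday, common
1962: Jan 1 Monday, common
1961: Jan 1 Sunday, common
1960: Jan 1 Friday, leap
1959: Jan 1 Thursday, common
1958: Jan 1 Wednesday, common
1958 matches on both conditions.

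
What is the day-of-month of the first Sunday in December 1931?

6

December 1, 1931 is a Tuesday, so the first Sunday is the 6th.
The first Sunday is 6 + 0 = 6.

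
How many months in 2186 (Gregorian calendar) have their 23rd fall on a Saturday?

Check the 23rd of each month of 2186: Jan 23: Mon, Feb 23: Thu, Mar 23: Thu, Apr 23: Sun, May 23: Tue, Jun 23: Fri, Jul 23: Sun, Aug 23: Wed, Sep 23: Sat, Oct 23: Mon, Nov 23: Thu, Dec 23: Sat.
Saturday occurs in September, December — 2 months.

2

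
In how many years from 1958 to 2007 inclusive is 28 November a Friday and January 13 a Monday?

Check each year's weekday for 28 November and January 13:
  1958: Fri/Mon ✓  1959: Sat/Tue  1960: Mon/Wed  1961: Tue/Fri  1962: Wed/Sat  1963: Thu/Sun  1964: Sat/Mon  1965: Sun/Wed  1966: Mon/Thu  1967: Tue/Fri  1968: Thu/Sat  1969: Fri/Mon ✓  1970: Sat/Tue  1971: Sun/Wed  …(22 more)…  1994: Mon/Thu  1995: Tue/Fri  1996: Thu/Sat  1997: Fri/Mon ✓  1998: Sat/Tue  1999: Sun/Wed  2000: Tue/Thu  2001: Wed/Sat  2002: Thu/Sun  2003: Fri/Mon ✓  2004: Sun/Tue  2005: Mon/Thu  2006: Tue/Fri  2007: Wed/Sat
Both conditions hold in: 1958, 1969, 1975, 1986, 1997, 2003 — 6.

6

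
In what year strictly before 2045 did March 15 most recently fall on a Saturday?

From one year to the next, a fixed date's weekday advances by 1, or by 2 when a Feb 29 lies between the two dates.
2045: March 15 is Wednesday.
2044: Tuesday (−1)
2043: Sunday (−2)
2042: Saturday (−1)
March 15 falls on a Saturday in 2042.

2042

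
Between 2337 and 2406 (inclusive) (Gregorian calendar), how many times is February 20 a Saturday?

10

Track February 20's weekday year by year (advancing +1, or +2 across a Feb 29):
  2337: Sat ✓  2338: Sun (+1)  2339: Mon (+1)  2340: Tue (+1)  2341: Thu (+2)
  2342: Fri (+1)  2343: Sat (+1) ✓  2344: Sun (+1)  2345: Tue (+2)  2346: Wed (+1)
  2347: Thu (+1)  2348: Fri (+1)  2349: Sun (+2)  2350: Mon (+1)  … (42 more years) …
  2393: Sat (+2) ✓  2394: Sun (+1)  2395: Mon (+1)  2396: Tue (+1)  2397: Thu (+2)
  2398: Fri (+1)  2399: Sat (+1) ✓  2400: Sun (+1)  2401: Tue (+2)  2402: Wed (+1)
  2403: Thu (+1)  2404: Fri (+1)  2405: Sun (+2)  2406: Mon (+1)
Saturday years: 2337, 2343, 2354, 2360, 2365, 2371, 2382, 2388, 2393, 2399 — 10 in total.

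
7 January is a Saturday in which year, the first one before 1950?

1939

From one year to the next, a fixed date's weekday advances by 1, or by 2 when a Feb 29 lies between the two dates.
1950: January 7 is Saturday.
1949: Friday (−1)
1948: Wednesday (−2)
1947: Tuesday (−1)
1946: Monday (−1)
1945: Sunday (−1)
1944: Friday (−2)
1943: Thursday (−1)
1942: Wednesday (−1)
1941: Tuesday (−1)
1940: Sunday (−2)
1939: Saturday (−1)
7 January falls on a Saturday in 1939.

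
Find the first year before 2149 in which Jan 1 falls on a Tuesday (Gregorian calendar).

Jan 1 advances by 2 weekdays after a leap year and by 1 after a common year.
2149: Jan 1 is Wednesday.
2148: Monday (leap)
2147: Sunday
2146: Saturday
2145: Friday
2144: Wednesday (leap)
2143: Tuesday
2143 begins on a Tuesday

2143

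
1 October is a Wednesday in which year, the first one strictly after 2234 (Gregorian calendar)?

From one year to the next, a fixed date's weekday advances by 1, or by 2 when a Feb 29 lies between the two dates.
2234: October 1 is Wednesday.
2235: Thursday (+1)
2236: Saturday (+2)
2237: Sunday (+1)
2238: Monday (+1)
2239: Tuesday (+1)
2240: Thursday (+2)
2241: Friday (+1)
2242: Saturday (+1)
2243: Sunday (+1)
2244: Tuesday (+2)
2245: Wednesday (+1)
1 October falls on a Wednesday in 2245.

2245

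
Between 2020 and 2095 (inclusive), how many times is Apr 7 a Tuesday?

11

Track Apr 7's weekday year by year (advancing +1, or +2 across a Feb 29):
  2020: Tue ✓  2021: Wed (+1)  2022: Thu (+1)  2023: Fri (+1)  2024: Sun (+2)
  2025: Mon (+1)  2026: Tue (+1) ✓  2027: Wed (+1)  2028: Fri (+2)  2029: Sat (+1)
  2030: Sun (+1)  2031: Mon (+1)  2032: Wed (+2)  2033: Thu (+1)  … (48 more years) …
  2082: Tue (+1) ✓  2083: Wed (+1)  2084: Fri (+2)  2085: Sat (+1)  2086: Sun (+1)
  2087: Mon (+1)  2088: Wed (+2)  2089: Thu (+1)  2090: Fri (+1)  2091: Sat (+1)
  2092: Mon (+2)  2093: Tue (+1) ✓  2094: Wed (+1)  2095: Thu (+1)
Tuesday years: 2020, 2026, 2037, 2043, 2048, 2054, 2065, 2071, 2076, 2082, 2093 — 11 in total.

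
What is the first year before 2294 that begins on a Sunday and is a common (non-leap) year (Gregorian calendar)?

Jan 1 advances by 2 weekdays after a leap year and by 1 after a common year.
2294: Jan 1 is Monday.
2293: Sunday
2293 begins on a Sunday and is a common year.

2293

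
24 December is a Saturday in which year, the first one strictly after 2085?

From one year to the next, a fixed date's weekday advances by 1, or by 2 when a Feb 29 lies between the two dates.
2085: December 24 is Monday.
2086: Tuesday (+1)
2087: Wednesday (+1)
2088: Friday (+2)
2089: Saturday (+1)
24 December falls on a Saturday in 2089.

2089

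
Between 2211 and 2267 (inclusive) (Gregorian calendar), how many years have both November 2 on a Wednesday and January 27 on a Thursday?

Check each year's weekday for November 2 and January 27:
  2211: Sat/Sun  2212: Mon/Mon  2213: Tue/Wed  2214: Wed/Thu ✓  2215: Thu/Fri  2216: Sat/Sat  2217: Sun/Mon  2218: Mon/Tue  2219: Tue/Wed  2220: Thu/Thu  2221: Fri/Sat  2222: Sat/Sun  2223: Sun/Mon  2224: Tue/Tue  …(29 more)…  2254: Thu/Fri  2255: Fri/Sat  2256: Sun/Sun  2257: Mon/Tue  2258: Tue/Wed  2259: Wed/Thu ✓  2260: Fri/Fri  2261: Sat/Sun  2262: Sun/Mon  2263: Mon/Tue  2264: Wed/Wed  2265: Thu/Fri  2266: Fri/Sat  2267: Sat/Sun
Both conditions hold in: 2214, 2225, 2231, 2242, 2253, 2259 — 6.

6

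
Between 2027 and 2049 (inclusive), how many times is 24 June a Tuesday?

Track 24 June's weekday year by year (advancing +1, or +2 across a Feb 29):
  2027: Thu  2028: Sat (+2)  2029: Sun (+1)  2030: Mon (+1)  2031: Tue (+1) ✓
  2032: Thu (+2)  2033: Fri (+1)  2034: Sat (+1)  2035: Sun (+1)  2036: Tue (+2) ✓
  2037: Wed (+1)  2038: Thu (+1)  2039: Fri (+1)  2040: Sun (+2)  2041: Mon (+1)
  2042: Tue (+1) ✓  2043: Wed (+1)  2044: Fri (+2)  2045: Sat (+1)  2046: Sun (+1)
  2047: Mon (+1)  2048: Wed (+2)  2049: Thu (+1)
Tuesday years: 2031, 2036, 2042 — 3 in total.

3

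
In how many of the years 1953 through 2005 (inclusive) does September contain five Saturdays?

14

September has 30 days; it has five Saturdays when Saturday falls among the first (month-length − 28) days — i.e. when September 1 is one of Saturday/Friday.
September 1 by year: 1953:Tue 1954:Wed 1955:Thu 1956:Sat✓ 1957:Sun 1958:Mon 1959:Tue 1960:Thu 1961:Fri✓ 1962:Sat✓ 1963:Sun 1964:Tue 1965:Wed 1966:Thu 1967:Fri✓ …(23 more)… 1991:Sun 1992:Tue 1993:Wed 1994:Thu 1995:Fri✓ 1996:Sun 1997:Mon 1998:Tue 1999:Wed 2000:Fri✓ 2001:Sat✓ 2002:Sun 2003:Mon 2004:Wed 2005:Thu
Years with five Saturdays: 1956, 1961, 1962, 1967, 1972, 1973, 1978, 1979, 1984, 1989, 1990, 1995, 2000, 2001 → 14.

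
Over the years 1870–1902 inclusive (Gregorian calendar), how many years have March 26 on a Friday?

4

Track March 26's weekday year by year (advancing +1, or +2 across a Feb 29):
  1870: Sat  1871: Sun (+1)  1872: Tue (+2)  1873: Wed (+1)  1874: Thu (+1)
  1875: Fri (+1) ✓  1876: Sun (+2)  1877: Mon (+1)  1878: Tue (+1)  1879: Wed (+1)
  1880: Fri (+2) ✓  1881: Sat (+1)  1882: Sun (+1)  1883: Mon (+1)  … (5 more years) …
  1889: Tue (+1)  1890: Wed (+1)  1891: Thu (+1)  1892: Sat (+2)  1893: Sun (+1)
  1894: Mon (+1)  1895: Tue (+1)  1896: Thu (+2)  1897: Fri (+1) ✓  1898: Sat (+1)
  1899: Sun (+1)  1900: Mon (+1)  1901: Tue (+1)  1902: Wed (+1)
Friday years: 1875, 1880, 1886, 1897 — 4 in total.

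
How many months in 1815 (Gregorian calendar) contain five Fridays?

A month of length L has five Fridays iff its first Friday is on day ≤ L−28 (so day 1–3 in a 31-day month, 1–2 in a 30-day month, day 1 in a leap February).
Checking each month of 1815: Jan starts Sun (31d); Feb starts Wed (28d); Mar starts Wed (31d) ✓; Apr starts Sat (30d); May starts Mon (31d); Jun starts Thu (30d) ✓; Jul starts Sat (31d); Aug starts Tue (31d); Sep starts Fri (30d) ✓; Oct starts Sun (31d); Nov starts Wed (30d); Dec starts Fri (31d) ✓.
Five-Friday months: March, June, September, December → 4.

4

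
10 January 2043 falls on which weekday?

Saturday

January 1, 2043 is a Thursday.
January 10 is day 10 of the year, i.e. 9 days after Jan 1.
9 mod 7 = 2, so advance 2 weekdays from Thursday: Saturday.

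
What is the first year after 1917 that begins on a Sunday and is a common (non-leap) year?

1922

Jan 1 advances by 2 weekdays after a leap year and by 1 after a common year.
1917: Jan 1 is Monday.
1918: Tuesday
1919: Wednesday
1920: Thursday (leap)
1921: Saturday
1922: Sunday
1922 begins on a Sunday and is a common year.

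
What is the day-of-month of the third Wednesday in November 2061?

16

November 1, 2061 is a Tuesday, so the first Wednesday is the 2nd.
The third Wednesday is 2 + 14 = 16.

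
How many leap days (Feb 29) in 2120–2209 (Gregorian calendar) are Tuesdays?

Leap years in 2120–2209: 22 of them.
Feb 29 weekday advances by 5 (mod 7) from one leap year to the next four years later (or differs when a century non-leap intervenes).
Leap-day weekdays: 2120:Thu 2124:Tue✓ 2128:Sun 2132:Fri 2136:Wed 2140:Mon 2144:Sat 2148:Thu 2152:Tue✓ 2156:Sun 2160:Fri 2164:Wed 2168:Mon 2172:Sat 2176:Thu 2180:Tue✓ 2184:Sun 2188:Fri 2192:Wed 2196:Mon 2204:Wed 2208:Mon
Tuesday: 2124, 2152, 2180 → 3.

3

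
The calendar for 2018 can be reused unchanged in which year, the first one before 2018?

2007

Two years share a calendar iff Jan 1 falls on the same weekday and both are leap or both are common. 2018: Jan 1 is Monday, common year.
2017: Jan 1 Sunday, common
2016: Jan 1 Friday, leap
2015: Jan 1 Thursday, common
2014: Jan 1 Wednesday, common
2013: Jan 1 Tuesday, common
2012: Jan 1 Sunday, leap
2011: Jan 1 Saturday, common
2010: Jan 1 Friday, common
2009: Jan 1 Thursday, common
2008: Jan 1 Tuesday, leap
2007: Jan 1 Monday, common
2007 matches on both conditions.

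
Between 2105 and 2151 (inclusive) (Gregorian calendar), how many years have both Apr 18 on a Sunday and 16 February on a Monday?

1

Check each year's weekday for Apr 18 and 16 February:
  2105: Sat/Mon  2106: Sun/Tue  2107: Mon/Wed  2108: Wed/Thu  2109: Thu/Sat  2110: Fri/Sun  2111: Sat/Mon  2112: Mon/Tue  2113: Tue/Thu  2114: Wed/Fri  2115: Thu/Sat  2116: Sat/Sun  2117: Sun/Tue  2118: Mon/Wed  …(19 more)…  2138: Fri/Sun  2139: Sat/Mon  2140: Mon/Tue  2141: Tue/Thu  2142: Wed/Fri  2143: Thu/Sat  2144: Sat/Sun  2145: Sun/Tue  2146: Mon/Wed  2147: Tue/Thu  2148: Thu/Fri  2149: Fri/Sun  2150: Sat/Mon  2151: Sun/Tue
Both conditions hold in: 2128 — 1.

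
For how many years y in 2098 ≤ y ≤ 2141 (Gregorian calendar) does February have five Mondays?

February has 28 days (29 in leap years); it has five Mondays when Monday falls among the first (month-length − 28) days — i.e. when February 1 is Monday in a leap year (never in a common year).
February 1 by year: 2098:Sat 2099:Sun 2100:Mon 2101:Tue 2102:Wed 2103:Thu 2104:Fri 2105:Sun 2106:Mon 2107:Tue 2108:Wed 2109:Fri 2110:Sat 2111:Sun 2112:Mon✓ …(14 more)… 2127:Sat 2128:Sun 2129:Tue 2130:Wed 2131:Thu 2132:Fri 2133:Sun 2134:Mon 2135:Tue 2136:Wed 2137:Fri 2138:Sat 2139:Sun 2140:Mon✓ 2141:Wed
Years with five Mondays: 2112, 2140 → 2.

2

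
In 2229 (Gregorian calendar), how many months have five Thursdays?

5

A month of length L has five Thursdays iff its first Thursday is on day ≤ L−28 (so day 1–3 in a 31-day month, 1–2 in a 30-day month, day 1 in a leap February).
Checking each month of 2229: Jan starts Thu (31d) ✓; Feb starts Sun (28d); Mar starts Sun (31d); Apr starts Wed (30d) ✓; May starts Fri (31d); Jun starts Mon (30d); Jul starts Wed (31d) ✓; Aug starts Sat (31d); Sep starts Tue (30d); Oct starts Thu (31d) ✓; Nov starts Sun (30d); Dec starts Tue (31d) ✓.
Five-Thursday months: January, April, July, October, December → 5.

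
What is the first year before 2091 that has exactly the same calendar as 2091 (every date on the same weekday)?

Two years share a calendar iff Jan 1 falls on the same weekday and both are leap or both are common. 2091: Jan 1 is Monday, common year.
2090: Jan 1 Sunday, common
2089: Jan 1 Saturday, common
2088: Jan 1 Thursday, leap
2087: Jan 1 Wednesday, common
2086: Jan 1 Tuesday, common
2085: Jan 1 Monday, common
2085 matches on both conditions.

2085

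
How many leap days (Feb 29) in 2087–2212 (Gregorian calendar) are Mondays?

Leap years in 2087–2212: 30 of them.
Feb 29 weekday advances by 5 (mod 7) from one leap year to the next four years later (or differs when a century non-leap intervenes).
Leap-day weekdays: 2088:Sun 2092:Fri 2096:Wed 2104:Fri 2108:Wed 2112:Mon✓ 2116:Sat 2120:Thu 2124:Tue 2128:Sun 2132:Fri 2136:Wed 2140:Mon✓ …(4 more)… 2160:Fri 2164:Wed 2168:Mon✓ 2172:Sat 2176:Thu 2180:Tue 2184:Sun 2188:Fri 2192:Wed 2196:Mon✓ 2204:Wed 2208:Mon✓ 2212:Sat
Monday: 2112, 2140, 2168, 2196, 2208 → 5.

5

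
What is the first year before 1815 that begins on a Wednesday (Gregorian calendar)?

1812

Jan 1 advances by 2 weekdays after a leap year and by 1 after a common year.
1815: Jan 1 is Sunday.
1814: Saturday
1813: Friday
1812: Wednesday (leap)
1812 begins on a Wednesday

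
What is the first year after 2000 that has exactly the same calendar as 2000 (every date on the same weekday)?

2028

Two years share a calendar iff Jan 1 falls on the same weekday and both are leap or both are common. 2000: Jan 1 is Saturday, leap year.
2001: Jan 1 Monday, common
2002: Jan 1 Tuesday, common
2003: Jan 1 Wednesday, common
2004: Jan 1 Thursday, leap
2005: Jan 1 Saturday, common
2006: Jan 1 Sunday, common
2007: Jan 1 Monday, common
2008: Jan 1 Tuesday, leap
2009: Jan 1 Thursday, common
2010: Jan 1 Friday, common
2011: Jan 1 Saturday, common
2012: Jan 1 Sunday, leap
2013: Jan 1 Tuesday, common
2014: Jan 1 Wednesday, common
2015: Jan 1 Thursday, common
2016: Jan 1 Friday, leap
2017: Jan 1 Sunday, common
2018: Jan 1 Monday, common
2019: Jan 1 Tuesday, common
2020: Jan 1 Wednesday, leap
2021: Jan 1 Friday, common
2022: Jan 1 Saturday, common
2023: Jan 1 Sunday, common
2024: Jan 1 Monday, leap
2025: Jan 1 Wednesday, common
2026: Jan 1 Thursday, common
2027: Jan 1 Friday, common
2028: Jan 1 Saturday, leap
2028 matches on both conditions.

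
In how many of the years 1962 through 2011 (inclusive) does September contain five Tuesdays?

14

September has 30 days; it has five Tuesdays when Tuesday falls among the first (month-length − 28) days — i.e. when September 1 is one of Tuesday/Monday.
September 1 by year: 1962:Sat 1963:Sun 1964:Tue✓ 1965:Wed 1966:Thu 1967:Fri 1968:Sun 1969:Mon✓ 1970:Tue✓ 1971:Wed 1972:Fri 1973:Sat 1974:Sun 1975:Mon✓ 1976:Wed …(20 more)… 1997:Mon✓ 1998:Tue✓ 1999:Wed 2000:Fri 2001:Sat 2002:Sun 2003:Mon✓ 2004:Wed 2005:Thu 2006:Fri 2007:Sat 2008:Mon✓ 2009:Tue✓ 2010:Wed 2011:Thu
Years with five Tuesdays: 1964, 1969, 1970, 1975, 1980, 1981, 1986, 1987, 1992, 1997, 1998, 2003, 2008, 2009 → 14.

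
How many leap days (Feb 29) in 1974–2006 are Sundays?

2

Leap years in 1974–2006: 8 of them.
Feb 29 weekday advances by 5 (mod 7) from one leap year to the next four years later (or differs when a century non-leap intervenes).
Leap-day weekdays: 1976:Sun✓ 1980:Fri 1984:Wed 1988:Mon 1992:Sat 1996:Thu 2000:Tue 2004:Sun✓
Sunday: 1976, 2004 → 2.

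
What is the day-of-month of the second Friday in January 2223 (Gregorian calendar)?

10

January 1, 2223 is a Wednesday, so the first Friday is the 3rd.
The second Friday is 3 + 7 = 10.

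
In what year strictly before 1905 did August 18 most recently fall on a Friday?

From one year to the next, a fixed date's weekday advances by 1, or by 2 when a Feb 29 lies between the two dates.
1905: August 18 is Friday.
1904: Thursday (−1)
1903: Tuesday (−2)
1902: Monday (−1)
1901: Sunday (−1)
1900: Saturday (−1)
1899: Friday (−1)
August 18 falls on a Friday in 1899.

1899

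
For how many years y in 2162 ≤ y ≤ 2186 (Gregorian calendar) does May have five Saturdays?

May has 31 days; it has five Saturdays when Saturday falls among the first (month-length − 28) days — i.e. when May 1 is one of Saturday/Friday/Thursday.
May 1 by year: 2162:Sat✓ 2163:Sun 2164:Tue 2165:Wed 2166:Thu✓ 2167:Fri✓ 2168:Sun 2169:Mon 2170:Tue 2171:Wed 2172:Fri✓ 2173:Sat✓ 2174:Sun 2175:Mon 2176:Wed 2177:Thu✓ 2178:Fri✓ 2179:Sat✓ 2180:Mon 2181:Tue 2182:Wed 2183:Thu✓ 2184:Sat✓ 2185:Sun 2186:Mon
Years with five Saturdays: 2162, 2166, 2167, 2172, 2173, 2177, 2178, 2179, 2183, 2184 → 10.

10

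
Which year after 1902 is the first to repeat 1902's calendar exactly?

1913

Two years share a calendar iff Jan 1 falls on the same weekday and both are leap or both are common. 1902: Jan 1 is Wednesday, common year.
1903: Jan 1 Thursday, common
1904: Jan 1 Friday, leap
1905: Jan 1 Sunday, common
1906: Jan 1 Monday, common
1907: Jan 1 Tuesday, common
1908: Jan 1 Wednesday, leap
1909: Jan 1 Friday, common
1910: Jan 1 Saturday, common
1911: Jan 1 Sunday, common
1912: Jan 1 Monday, leap
1913: Jan 1 Wednesday, common
1913 matches on both conditions.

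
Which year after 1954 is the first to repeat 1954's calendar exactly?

1965

Two years share a calendar iff Jan 1 falls on the same weekday and both are leap or both are common. 1954: Jan 1 is Friday, common year.
1955: Jan 1 Saturday, common
1956: Jan 1 Sunday, leap
1957: Jan 1 Tuesday, common
1958: Jan 1 Wednesday, common
1959: Jan 1 Thursday, common
1960: Jan 1 Friday, leap
1961: Jan 1 Sunday, common
1962: Jan 1 Monday, common
1963: Jan 1 Tuesday, common
1964: Jan 1 Wednesday, leap
1965: Jan 1 Friday, common
1965 matches on both conditions.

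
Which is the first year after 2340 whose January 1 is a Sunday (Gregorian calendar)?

Jan 1 advances by 2 weekdays after a leap year and by 1 after a common year.
2340: Jan 1 is Monday (leap).
2341: Wednesday
2342: Thursday
2343: Friday
2344: Saturday (leap)
2345: Monday
2346: Tuesday
2347: Wednesday
2348: Thursday (leap)
2349: Saturday
2350: Sunday
2350 begins on a Sunday

2350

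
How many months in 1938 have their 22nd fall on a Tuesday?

Check the 22nd of each month of 1938: Jan 22: Sat, Feb 22: Tue, Mar 22: Tue, Apr 22: Fri, May 22: Sun, Jun 22: Wed, Jul 22: Fri, Aug 22: Mon, Sep 22: Thu, Oct 22: Sat, Nov 22: Tue, Dec 22: Thu.
Tuesday occurs in February, March, November — 3 months.

3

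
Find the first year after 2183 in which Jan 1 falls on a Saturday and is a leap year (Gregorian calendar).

2220

Jan 1 advances by 2 weekdays after a leap year and by 1 after a common year.
2183: Jan 1 is Wednesday.
2184: Thursday (leap)
2185: Saturday
2186: Sunday
2187: Monday
2188: Tuesday (leap)
2189: Thursday
2190: Friday
2191: Saturday
2192: Sunday (leap)
2193: Tuesday
2194: Wednesday
2195: Thursday
2196: Friday (leap)
2197: Sunday
2198: Monday
2199: Tuesday
2200: Wednesday
2201: Thursday
2202: Friday
2203: Saturday
2204: Sunday (leap)
2205: Tuesday
2206: Wednesday
2207: Thursday
2208: Friday (leap)
2209: Sunday
2210: Monday
2211: Tuesday
2212: Wednesday (leap)
2213: Friday
2214: Saturday
2215: Sunday
2216: Monday (leap)
2217: Wednesday
2218: Thursday
2219: Friday
2220: Saturday (leap)
2220 begins on a Saturday and is a leap year.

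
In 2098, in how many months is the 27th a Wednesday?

Check the 27th of each month of 2098: Jan 27: Mon, Feb 27: Thu, Mar 27: Thu, Apr 27: Sun, May 27: Tue, Jun 27: Fri, Jul 27: Sun, Aug 27: Wed, Sep 27: Sat, Oct 27: Mon, Nov 27: Thu, Dec 27: Sat.
Wednesday occurs in August — 1 month.

1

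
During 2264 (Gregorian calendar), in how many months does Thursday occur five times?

A month of length L has five Thursdays iff its first Thursday is on day ≤ L−28 (so day 1–3 in a 31-day month, 1–2 in a 30-day month, day 1 in a leap February).
Checking each month of 2264: Jan starts Fri (31d); Feb starts Mon (29d); Mar starts Tue (31d) ✓; Apr starts Fri (30d); May starts Sun (31d); Jun starts Wed (30d) ✓; Jul starts Fri (31d); Aug starts Mon (31d); Sep starts Thu (30d) ✓; Oct starts Sat (31d); Nov starts Tue (30d); Dec starts Thu (31d) ✓.
Five-Thursday months: March, June, September, December → 4.

4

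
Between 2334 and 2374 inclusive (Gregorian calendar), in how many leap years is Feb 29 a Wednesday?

1

Leap years in 2334–2374: 10 of them.
Feb 29 weekday advances by 5 (mod 7) from one leap year to the next four years later (or differs when a century non-leap intervenes).
Leap-day weekdays: 2336:Sat 2340:Thu 2344:Tue 2348:Sun 2352:Fri 2356:Wed✓ 2360:Mon 2364:Sat 2368:Thu 2372:Tue
Wednesday: 2356 → 1.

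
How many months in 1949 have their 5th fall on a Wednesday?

2

Check the 5th of each month of 1949: Jan 5: Wed, Feb 5: Sat, Mar 5: Sat, Apr 5: Tue, May 5: Thu, Jun 5: Sun, Jul 5: Tue, Aug 5: Fri, Sep 5: Mon, Oct 5: Wed, Nov 5: Sat, Dec 5: Mon.
Wednesday occurs in January, October — 2 months.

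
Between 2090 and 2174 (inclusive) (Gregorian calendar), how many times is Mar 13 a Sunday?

13

Track Mar 13's weekday year by year (advancing +1, or +2 across a Feb 29):
  2090: Mon  2091: Tue (+1)  2092: Thu (+2)  2093: Fri (+1)  2094: Sat (+1)
  2095: Sun (+1) ✓  2096: Tue (+2)  2097: Wed (+1)  2098: Thu (+1)  2099: Fri (+1)
  2100: Sat (+1)  2101: Sun (+1) ✓  2102: Mon (+1)  2103: Tue (+1)  … (57 more years) …
  2161: Fri (+1)  2162: Sat (+1)  2163: Sun (+1) ✓  2164: Tue (+2)  2165: Wed (+1)
  2166: Thu (+1)  2167: Fri (+1)  2168: Sun (+2) ✓  2169: Mon (+1)  2170: Tue (+1)
  2171: Wed (+1)  2172: Fri (+2)  2173: Sat (+1)  2174: Sun (+1) ✓
Sunday years: 2095, 2101, 2107, 2112, 2118, 2129, 2135, 2140, 2146, 2157, 2163, 2168, 2174 — 13 in total.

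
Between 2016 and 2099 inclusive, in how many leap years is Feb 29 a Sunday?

Leap years in 2016–2099: 21 of them.
Feb 29 weekday advances by 5 (mod 7) from one leap year to the next four years later (or differs when a century non-leap intervenes).
Leap-day weekdays: 2016:Mon 2020:Sat 2024:Thu 2028:Tue 2032:Sun✓ 2036:Fri 2040:Wed 2044:Mon 2048:Sat 2052:Thu 2056:Tue 2060:Sun✓ 2064:Fri 2068:Wed 2072:Mon 2076:Sat 2080:Thu 2084:Tue 2088:Sun✓ 2092:Fri 2096:Wed
Sunday: 2032, 2060, 2088 → 3.

3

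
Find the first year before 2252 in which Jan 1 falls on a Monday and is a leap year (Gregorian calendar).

Jan 1 advances by 2 weekdays after a leap year and by 1 after a common year.
2252: Jan 1 is Thursday (leap).
2251: Wednesday
2250: Tuesday
2249: Monday
2248: Saturday (leap)
2247: Friday
2246: Thursday
2245: Wednesday
2244: Monday (leap)
2244 begins on a Monday and is a leap year.

2244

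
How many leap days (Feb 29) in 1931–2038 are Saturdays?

4

Leap years in 1931–2038: 27 of them.
Feb 29 weekday advances by 5 (mod 7) from one leap year to the next four years later (or differs when a century non-leap intervenes).
Leap-day weekdays: 1932:Mon 1936:Sat✓ 1940:Thu 1944:Tue 1948:Sun 1952:Fri 1956:Wed 1960:Mon 1964:Sat✓ 1968:Thu 1972:Tue 1976:Sun 1980:Fri 1984:Wed 1988:Mon 1992:Sat✓ 1996:Thu 2000:Tue 2004:Sun 2008:Fri 2012:Wed 2016:Mon 2020:Sat✓ 2024:Thu 2028:Tue 2032:Sun 2036:Fri
Saturday: 1936, 1964, 1992, 2020 → 4.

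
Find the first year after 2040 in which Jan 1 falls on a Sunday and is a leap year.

2068

Jan 1 advances by 2 weekdays after a leap year and by 1 after a common year.
2040: Jan 1 is Sunday (leap).
2041: Tuesday
2042: Wednesday
2043: Thursday
2044: Friday (leap)
2045: Sunday
2046: Monday
2047: Tuesday
2048: Wednesday (leap)
2049: Friday
2050: Saturday
2051: Sunday
2052: Monday (leap)
2053: Wednesday
2054: Thursday
2055: Friday
2056: Saturday (leap)
2057: Monday
2058: Tuesday
2059: Wednesday
2060: Thursday (leap)
2061: Saturday
2062: Sunday
2063: Monday
2064: Tuesday (leap)
2065: Thursday
2066: Friday
2067: Saturday
2068: Sunday (leap)
2068 begins on a Sunday and is a leap year.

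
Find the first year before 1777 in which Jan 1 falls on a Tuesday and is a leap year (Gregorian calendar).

1760

Jan 1 advances by 2 weekdays after a leap year and by 1 after a common year.
1777: Jan 1 is Wednesday.
1776: Monday (leap)
1775: Sunday
1774: Saturday
1773: Friday
1772: Wednesday (leap)
1771: Tuesday
1770: Monday
1769: Sunday
1768: Friday (leap)
1767: Thursday
1766: Wednesday
1765: Tuesday
1764: Sunday (leap)
1763: Saturday
1762: Friday
1761: Thursday
1760: Tuesday (leap)
1760 begins on a Tuesday and is a leap year.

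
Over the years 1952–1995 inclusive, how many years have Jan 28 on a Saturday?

7

Track Jan 28's weekday year by year (advancing +1, or +2 across a Feb 29):
  1952: Mon  1953: Wed (+2)  1954: Thu (+1)  1955: Fri (+1)  1956: Sat (+1) ✓
  1957: Mon (+2)  1958: Tue (+1)  1959: Wed (+1)  1960: Thu (+1)  1961: Sat (+2) ✓
  1962: Sun (+1)  1963: Mon (+1)  1964: Tue (+1)  1965: Thu (+2)  … (16 more years) …
  1982: Thu (+1)  1983: Fri (+1)  1984: Sat (+1) ✓  1985: Mon (+2)  1986: Tue (+1)
  1987: Wed (+1)  1988: Thu (+1)  1989: Sat (+2) ✓  1990: Sun (+1)  1991: Mon (+1)
  1992: Tue (+1)  1993: Thu (+2)  1994: Fri (+1)  1995: Sat (+1) ✓
Saturday years: 1956, 1961, 1967, 1978, 1984, 1989, 1995 — 7 in total.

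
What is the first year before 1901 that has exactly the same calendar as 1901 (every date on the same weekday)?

1895

Two years share a calendar iff Jan 1 falls on the same weekday and both are leap or both are common. 1901: Jan 1 is Tuesday, common year.
1900: Jan 1 Monday, common
1899: Jan 1 Sunday, common
1898: Jan 1 Saturday, common
1897: Jan 1 Friday, common
1896: Jan 1 Wednesday, leap
1895: Jan 1 Tuesday, common
1895 matches on both conditions.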